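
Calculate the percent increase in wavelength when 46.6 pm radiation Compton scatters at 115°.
7.4071%

Calculate the Compton shift:
Δλ = λ_C(1 - cos(115°))
Δλ = 2.4263 × (1 - cos(115°))
Δλ = 2.4263 × 1.4226
Δλ = 3.4517 pm

Percentage change:
(Δλ/λ₀) × 100 = (3.4517/46.6) × 100
= 7.4071%

(Intermediate values are shown rounded; full precision is carried through to the final answer.)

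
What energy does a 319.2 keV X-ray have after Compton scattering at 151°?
147.0292 keV

First convert energy to wavelength:
λ = hc/E, with hc ≈ 1239.842 keV·pm (i.e. 1239.842 eV·nm)

For E = 319.2 keV = 319200 eV:
λ = 1239.842 keV·pm / 319.2 keV
λ = 3.8842 pm

Calculate the Compton shift:
Δλ = λ_C(1 - cos(151°)) = 2.4263 × 1.8746
Δλ = 4.5484 pm

Final wavelength:
λ' = 3.8842 + 4.5484 = 8.4326 pm

Final energy:
E' = hc/λ' = 1239.842 / 8.4326 = 147.0292 keV

(Intermediate values are shown rounded; full precision is carried through to the final answer.)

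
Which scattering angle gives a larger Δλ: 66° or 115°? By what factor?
115° produces the larger shift by a factor of 2.398

Calculate both shifts using Δλ = λ_C(1 - cos θ):

For θ₁ = 66°:
Δλ₁ = 2.4263 × (1 - cos(66°))
Δλ₁ = 2.4263 × 0.5933
Δλ₁ = 1.4394 pm

For θ₂ = 115°:
Δλ₂ = 2.4263 × (1 - cos(115°))
Δλ₂ = 2.4263 × 1.4226
Δλ₂ = 3.4517 pm

The 115° angle produces the larger shift.
Ratio: 3.4517/1.4394 = 2.398

(Intermediate values are shown rounded; full precision is carried through to the final answer.)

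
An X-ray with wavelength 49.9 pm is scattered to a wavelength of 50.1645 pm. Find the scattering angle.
27.00°

First find the wavelength shift:
Δλ = λ' - λ = 50.1645 - 49.9 = 0.2645 pm

Using Δλ = λ_C(1 - cos θ), with λ_C = h/(m_e·c) ≈ 2.42631024 pm:
cos θ = 1 - Δλ/λ_C
cos θ = 1 - 0.2645/2.42631024
cos θ = 0.890987

θ = arccos(0.890987)
θ = 27.00°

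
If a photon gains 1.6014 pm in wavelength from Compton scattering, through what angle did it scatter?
70.12°

From the Compton formula Δλ = λ_C(1 - cos θ), we can solve for θ:

cos θ = 1 - Δλ/λ_C

Given:
- Δλ = 1.6014 pm
- λ_C = h/(m_e·c) ≈ 2.42631024 pm

cos θ = 1 - 1.6014/2.42631024
cos θ = 1 - 0.660015
cos θ = 0.339985

θ = arccos(0.339985)
θ = 70.12°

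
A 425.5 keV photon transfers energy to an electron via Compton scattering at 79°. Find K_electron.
171.2879 keV

By energy conservation: K_e = E_initial - E_final

First find the scattered photon energy:
Initial wavelength: λ = hc/E = 2.9138 pm
Compton shift: Δλ = λ_C(1 - cos(79°)) = 1.9633 pm
Final wavelength: λ' = 2.9138 + 1.9633 = 4.8772 pm
Final photon energy: E' = hc/λ' = 254.2121 keV

Electron kinetic energy:
K_e = E - E' = 425.5000 - 254.2121 = 171.2879 keV

(Intermediate values are shown rounded; full precision is carried through to the final answer.)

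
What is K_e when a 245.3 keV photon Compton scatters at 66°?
54.3739 keV

By energy conservation: K_e = E_initial - E_final

First find the scattered photon energy:
Initial wavelength: λ = hc/E = 5.0544 pm
Compton shift: Δλ = λ_C(1 - cos(66°)) = 1.4394 pm
Final wavelength: λ' = 5.0544 + 1.4394 = 6.4938 pm
Final photon energy: E' = hc/λ' = 190.9261 keV

Electron kinetic energy:
K_e = E - E' = 245.3000 - 190.9261 = 54.3739 keV

(Intermediate values are shown rounded; full precision is carried through to the final answer.)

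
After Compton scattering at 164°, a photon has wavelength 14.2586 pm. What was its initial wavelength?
9.5000 pm

From λ' = λ + Δλ, we have λ = λ' - Δλ

First calculate the Compton shift:
Δλ = λ_C(1 - cos θ)
Δλ = 2.4263 × (1 - cos(164°))
Δλ = 2.4263 × 1.9613
Δλ = 4.7586 pm

Initial wavelength:
λ = λ' - Δλ
λ = 14.2586 - 4.7586
λ = 9.5000 pm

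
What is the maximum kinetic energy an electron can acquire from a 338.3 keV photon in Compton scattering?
192.7366 keV

Maximum energy transfer occurs at θ = 180° (backscattering).

Initial photon: E₀ = 338.3 keV → λ₀ = 3.6649 pm

Maximum Compton shift (at 180°):
Δλ_max = 2λ_C = 2 × 2.4263 = 4.8526 pm

Final wavelength:
λ' = 3.6649 + 4.8526 = 8.5175 pm

Minimum photon energy (maximum energy to electron):
E'_min = hc/λ' = 145.5634 keV

Maximum electron kinetic energy:
K_max = E₀ - E'_min = 338.3000 - 145.5634 = 192.7366 keV

(Intermediate values are shown rounded; full precision is carried through to the final answer.)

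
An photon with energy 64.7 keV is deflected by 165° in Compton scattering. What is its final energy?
51.8050 keV

First convert energy to wavelength:
λ = hc/E, with hc ≈ 1239.842 keV·pm (i.e. 1239.842 eV·nm)

For E = 64.7 keV = 64700 eV:
λ = 1239.842 keV·pm / 64.7 keV
λ = 19.1629 pm

Calculate the Compton shift:
Δλ = λ_C(1 - cos(165°)) = 2.4263 × 1.9659
Δλ = 4.7699 pm

Final wavelength:
λ' = 19.1629 + 4.7699 = 23.9329 pm

Final energy:
E' = hc/λ' = 1239.842 / 23.9329 = 51.8050 keV

(Intermediate values are shown rounded; full precision is carried through to the final answer.)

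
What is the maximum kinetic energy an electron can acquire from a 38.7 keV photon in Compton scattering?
5.0907 keV

Maximum energy transfer occurs at θ = 180° (backscattering).

Initial photon: E₀ = 38.7 keV → λ₀ = 32.0373 pm

Maximum Compton shift (at 180°):
Δλ_max = 2λ_C = 2 × 2.4263 = 4.8526 pm

Final wavelength:
λ' = 32.0373 + 4.8526 = 36.8899 pm

Minimum photon energy (maximum energy to electron):
E'_min = hc/λ' = 33.6093 keV

Maximum electron kinetic energy:
K_max = E₀ - E'_min = 38.7000 - 33.6093 = 5.0907 keV

(Intermediate values are shown rounded; full precision is carried through to the final answer.)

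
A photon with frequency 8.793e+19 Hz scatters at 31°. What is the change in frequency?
8.113e+18 Hz (decrease)

Convert frequency to wavelength (c = 299792458 m/s):
λ₀ = c/f₀ = 299792458/8.793e+19 = 3.4094445e-12 m = 3.4094 pm

Calculate Compton shift:
Δλ = λ_C(1 - cos(31°)) = 0.3466 pm

Final wavelength:
λ' = λ₀ + Δλ = 3.4094 + 0.3466 = 3.7560 pm

Final frequency:
f' = c/λ' = 299792458/3.7560010e-12 = 7.9816928e+19 Hz

Frequency shift (decrease):
Δf = f₀ - f' = 8.793e+19 - 7.9816928e+19 = 8.113e+18 Hz

(Intermediate values are shown rounded; full precision is carried through to the final answer.)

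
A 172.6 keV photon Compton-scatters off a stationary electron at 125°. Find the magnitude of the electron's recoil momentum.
1.3605e-22 kg·m/s

The electron is initially at rest, so by conservation of momentum:
p⃗_e = p⃗₀ − p⃗'  (incident photon momentum minus scattered photon momentum)

Photon momentum magnitudes (p = h/λ = E/c):
λ₀ = hc/E₀ = 7.1833 pm → p₀ = h/λ₀ = 9.2242e-23 kg·m/s
Δλ = λ_C(1 − cos 125°) = 3.8180 pm
λ' = 11.0013 pm → p' = h/λ' = 6.0230e-23 kg·m/s

The scattered photon makes angle θ = 125° with the incident direction, so by the law of cosines:
|p⃗_e|² = p₀² + p'² − 2p₀p'cos θ
|p⃗_e|² = (9.2242e-23)² + (6.0230e-23)² − 2·9.2242e-23·6.0230e-23·cos(125°)
|p⃗_e| = 1.3605e-22 kg·m/s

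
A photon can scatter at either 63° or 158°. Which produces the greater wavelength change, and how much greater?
158° produces the larger shift by a factor of 3.530

Calculate both shifts using Δλ = λ_C(1 - cos θ):

For θ₁ = 63°:
Δλ₁ = 2.4263 × (1 - cos(63°))
Δλ₁ = 2.4263 × 0.5460
Δλ₁ = 1.3248 pm

For θ₂ = 158°:
Δλ₂ = 2.4263 × (1 - cos(158°))
Δλ₂ = 2.4263 × 1.9272
Δλ₂ = 4.6759 pm

The 158° angle produces the larger shift.
Ratio: 4.6759/1.3248 = 3.530

(Intermediate values are shown rounded; full precision is carried through to the final answer.)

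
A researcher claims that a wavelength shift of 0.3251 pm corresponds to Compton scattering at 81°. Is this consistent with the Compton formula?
No, inconsistent

Calculate the expected shift for θ = 81°:

Δλ_expected = λ_C(1 - cos(81°))
Δλ_expected = 2.4263 × (1 - cos(81°))
Δλ_expected = 2.4263 × 0.8436
Δλ_expected = 2.0468 pm

Given shift: 0.3251 pm
Expected shift: 2.0468 pm
Difference: 1.7217 pm

The values do not match. The given shift corresponds to θ ≈ 30.0°, not 81°.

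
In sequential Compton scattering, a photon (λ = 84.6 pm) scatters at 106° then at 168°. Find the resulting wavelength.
92.4947 pm

Apply Compton shift twice:

First scattering at θ₁ = 106°:
Δλ₁ = λ_C(1 - cos(106°))
Δλ₁ = 2.4263 × 1.2756
Δλ₁ = 3.0951 pm

After first scattering:
λ₁ = 84.6 + 3.0951 = 87.6951 pm

Second scattering at θ₂ = 168°:
Δλ₂ = λ_C(1 - cos(168°))
Δλ₂ = 2.4263 × 1.9781
Δλ₂ = 4.7996 pm

Final wavelength:
λ₂ = 87.6951 + 4.7996 = 92.4947 pm

Total shift: Δλ_total = 3.0951 + 4.7996 = 7.8947 pm

(Intermediate values are shown rounded; full precision is carried through to the final answer.)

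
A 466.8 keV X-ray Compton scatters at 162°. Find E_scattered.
167.7749 keV

First convert energy to wavelength:
λ = hc/E, with hc ≈ 1239.842 keV·pm (i.e. 1239.842 eV·nm)

For E = 466.8 keV = 466800 eV:
λ = 1239.842 keV·pm / 466.8 keV
λ = 2.6560 pm

Calculate the Compton shift:
Δλ = λ_C(1 - cos(162°)) = 2.4263 × 1.9511
Δλ = 4.7339 pm

Final wavelength:
λ' = 2.6560 + 4.7339 = 7.3899 pm

Final energy:
E' = hc/λ' = 1239.842 / 7.3899 = 167.7749 keV

(Intermediate values are shown rounded; full precision is carried through to the final answer.)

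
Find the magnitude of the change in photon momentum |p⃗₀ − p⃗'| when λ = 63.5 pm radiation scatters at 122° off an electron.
1.7751e-23 kg·m/s

Photon momentum magnitude is p = h/λ.

Initial momentum:
p₀ = h/λ = 6.6261e-34/6.3500e-11 = 1.0435e-23 kg·m/s

After scattering:
λ' = λ + Δλ = 63.5 + 3.7121 = 67.2121 pm
p' = h/λ' = 6.6261e-34/6.7212e-11 = 9.8585e-24 kg·m/s

Momentum is a vector; the scattered photon's direction makes angle θ = 122° with the incident direction. The magnitude of the vector change Δp⃗ = p⃗₀ − p⃗' is found from the law of cosines:
|Δp⃗|² = p₀² + p'² − 2p₀p'cos θ
|Δp⃗|² = (1.0435e-23)² + (9.8585e-24)² − 2·1.0435e-23·9.8585e-24·cos(122°)
|Δp⃗| = 1.7751e-23 kg·m/s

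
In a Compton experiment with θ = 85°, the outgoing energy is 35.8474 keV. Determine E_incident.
38.3000 keV

Convert final energy to wavelength (hc ≈ 1239.842 keV·pm):
λ' = hc/E' = 1239.842 / 35.8474 = 34.5867 pm

Calculate the Compton shift:
Δλ = λ_C(1 - cos(85°))
Δλ = 2.4263 × (1 - cos(85°))
Δλ = 2.2148 pm

Initial wavelength:
λ = λ' - Δλ = 34.5867 - 2.2148 = 32.3718 pm

Initial energy:
E = hc/λ = 1239.842 / 32.3718 = 38.3000 keV

(Intermediate values are shown rounded; full precision is carried through to the final answer.)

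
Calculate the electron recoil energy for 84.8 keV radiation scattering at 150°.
20.0507 keV

By energy conservation: K_e = E_initial - E_final

First find the scattered photon energy:
Initial wavelength: λ = hc/E = 14.6208 pm
Compton shift: Δλ = λ_C(1 - cos(150°)) = 4.5276 pm
Final wavelength: λ' = 14.6208 + 4.5276 = 19.1483 pm
Final photon energy: E' = hc/λ' = 64.7493 keV

Electron kinetic energy:
K_e = E - E' = 84.8000 - 64.7493 = 20.0507 keV

(Intermediate values are shown rounded; full precision is carried through to the final answer.)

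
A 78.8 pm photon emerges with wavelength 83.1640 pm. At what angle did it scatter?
143.00°

First find the wavelength shift:
Δλ = λ' - λ = 83.1640 - 78.8 = 4.3640 pm

Using Δλ = λ_C(1 - cos θ), with λ_C = h/(m_e·c) ≈ 2.42631024 pm:
cos θ = 1 - Δλ/λ_C
cos θ = 1 - 4.3640/2.42631024
cos θ = -0.798616

θ = arccos(-0.798616)
θ = 143.00°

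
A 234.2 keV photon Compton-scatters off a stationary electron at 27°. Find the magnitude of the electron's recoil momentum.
5.7340e-23 kg·m/s

The electron is initially at rest, so by conservation of momentum:
p⃗_e = p⃗₀ − p⃗'  (incident photon momentum minus scattered photon momentum)

Photon momentum magnitudes (p = h/λ = E/c):
λ₀ = hc/E₀ = 5.2939 pm → p₀ = h/λ₀ = 1.2516e-22 kg·m/s
Δλ = λ_C(1 − cos 27°) = 0.2645 pm
λ' = 5.5584 pm → p' = h/λ' = 1.1921e-22 kg·m/s

The scattered photon makes angle θ = 27° with the incident direction, so by the law of cosines:
|p⃗_e|² = p₀² + p'² − 2p₀p'cos θ
|p⃗_e|² = (1.2516e-22)² + (1.1921e-22)² − 2·1.2516e-22·1.1921e-22·cos(27°)
|p⃗_e| = 5.7340e-23 kg·m/s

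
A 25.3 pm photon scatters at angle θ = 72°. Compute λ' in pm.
26.9765 pm

Using the Compton scattering formula:
λ' = λ + Δλ = λ + λ_C(1 - cos θ)

Given:
- Initial wavelength λ = 25.3 pm
- Scattering angle θ = 72°
- Compton wavelength λ_C ≈ 2.4263 pm

Calculate the shift:
Δλ = 2.4263 × (1 - cos(72°))
Δλ = 2.4263 × 0.6910
Δλ = 1.6765 pm

Final wavelength:
λ' = 25.3 + 1.6765 = 26.9765 pm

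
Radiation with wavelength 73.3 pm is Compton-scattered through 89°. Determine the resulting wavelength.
75.6840 pm

Using the Compton scattering formula:
λ' = λ + Δλ = λ + λ_C(1 - cos θ)

Given:
- Initial wavelength λ = 73.3 pm
- Scattering angle θ = 89°
- Compton wavelength λ_C ≈ 2.4263 pm

Calculate the shift:
Δλ = 2.4263 × (1 - cos(89°))
Δλ = 2.4263 × 0.9825
Δλ = 2.3840 pm

Final wavelength:
λ' = 73.3 + 2.3840 = 75.6840 pm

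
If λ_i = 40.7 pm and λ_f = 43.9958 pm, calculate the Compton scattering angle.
111.00°

First find the wavelength shift:
Δλ = λ' - λ = 43.9958 - 40.7 = 3.2958 pm

Using Δλ = λ_C(1 - cos θ), with λ_C = h/(m_e·c) ≈ 2.42631024 pm:
cos θ = 1 - Δλ/λ_C
cos θ = 1 - 3.2958/2.42631024
cos θ = -0.358359

θ = arccos(-0.358359)
θ = 111.00°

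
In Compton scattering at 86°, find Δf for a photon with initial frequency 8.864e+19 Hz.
3.548e+19 Hz (decrease)

Convert frequency to wavelength (c = 299792458 m/s):
λ₀ = c/f₀ = 299792458/8.864e+19 = 3.3821351e-12 m = 3.3821 pm

Calculate Compton shift:
Δλ = λ_C(1 - cos(86°)) = 2.2571 pm

Final wavelength:
λ' = λ₀ + Δλ = 3.3821 + 2.2571 = 5.6392 pm

Final frequency:
f' = c/λ' = 299792458/5.6391945e-12 = 5.3162284e+19 Hz

Frequency shift (decrease):
Δf = f₀ - f' = 8.864e+19 - 5.3162284e+19 = 3.548e+19 Hz

(Intermediate values are shown rounded; full precision is carried through to the final answer.)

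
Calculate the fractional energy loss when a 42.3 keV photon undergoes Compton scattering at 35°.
0.0147 (or 1.47%)

Calculate initial and final photon energies:

Initial: E₀ = 42.3 keV → λ₀ = 29.3107 pm
Compton shift: Δλ = 0.4388 pm
Final wavelength: λ' = 29.7495 pm
Final energy: E' = 41.6761 keV

Fractional energy loss:
(E₀ - E')/E₀ = (42.3000 - 41.6761)/42.3000
= 0.6239/42.3000
= 0.0147
= 1.47%

(Intermediate values are shown rounded; full precision is carried through to the final answer.)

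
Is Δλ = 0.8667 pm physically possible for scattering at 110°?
No, inconsistent

Calculate the expected shift for θ = 110°:

Δλ_expected = λ_C(1 - cos(110°))
Δλ_expected = 2.4263 × (1 - cos(110°))
Δλ_expected = 2.4263 × 1.3420
Δλ_expected = 3.2562 pm

Given shift: 0.8667 pm
Expected shift: 3.2562 pm
Difference: 2.3894 pm

The values do not match. The given shift corresponds to θ ≈ 50.0°, not 110°.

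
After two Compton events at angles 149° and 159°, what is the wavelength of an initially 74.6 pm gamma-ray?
83.7975 pm

Apply Compton shift twice:

First scattering at θ₁ = 149°:
Δλ₁ = λ_C(1 - cos(149°))
Δλ₁ = 2.4263 × 1.8572
Δλ₁ = 4.5061 pm

After first scattering:
λ₁ = 74.6 + 4.5061 = 79.1061 pm

Second scattering at θ₂ = 159°:
Δλ₂ = λ_C(1 - cos(159°))
Δλ₂ = 2.4263 × 1.9336
Δλ₂ = 4.6915 pm

Final wavelength:
λ₂ = 79.1061 + 4.6915 = 83.7975 pm

Total shift: Δλ_total = 4.5061 + 4.6915 = 9.1975 pm

(Intermediate values are shown rounded; full precision is carried through to the final answer.)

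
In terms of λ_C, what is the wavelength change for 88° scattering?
0.9651 λ_C

The Compton shift formula is:
Δλ = λ_C(1 - cos θ)

Dividing both sides by λ_C:
Δλ/λ_C = 1 - cos θ

For θ = 88°:
Δλ/λ_C = 1 - cos(88°)
Δλ/λ_C = 1 - 0.0349
Δλ/λ_C = 0.9651

This means the shift is 0.9651 × λ_C = 2.3416 pm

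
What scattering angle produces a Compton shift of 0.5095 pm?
37.81°

From the Compton formula Δλ = λ_C(1 - cos θ), we can solve for θ:

cos θ = 1 - Δλ/λ_C

Given:
- Δλ = 0.5095 pm
- λ_C = h/(m_e·c) ≈ 2.42631024 pm

cos θ = 1 - 0.5095/2.42631024
cos θ = 1 - 0.209990
cos θ = 0.790010

θ = arccos(0.790010)
θ = 37.81°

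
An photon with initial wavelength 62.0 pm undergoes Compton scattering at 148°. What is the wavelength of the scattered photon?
66.4839 pm

Using the Compton scattering formula:
λ' = λ + Δλ = λ + λ_C(1 - cos θ)

Given:
- Initial wavelength λ = 62.0 pm
- Scattering angle θ = 148°
- Compton wavelength λ_C ≈ 2.4263 pm

Calculate the shift:
Δλ = 2.4263 × (1 - cos(148°))
Δλ = 2.4263 × 1.8480
Δλ = 4.4839 pm

Final wavelength:
λ' = 62.0 + 4.4839 = 66.4839 pm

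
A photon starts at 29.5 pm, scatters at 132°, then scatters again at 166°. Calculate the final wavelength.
38.3304 pm

Apply Compton shift twice:

First scattering at θ₁ = 132°:
Δλ₁ = λ_C(1 - cos(132°))
Δλ₁ = 2.4263 × 1.6691
Δλ₁ = 4.0498 pm

After first scattering:
λ₁ = 29.5 + 4.0498 = 33.5498 pm

Second scattering at θ₂ = 166°:
Δλ₂ = λ_C(1 - cos(166°))
Δλ₂ = 2.4263 × 1.9703
Δλ₂ = 4.7805 pm

Final wavelength:
λ₂ = 33.5498 + 4.7805 = 38.3304 pm

Total shift: Δλ_total = 4.0498 + 4.7805 = 8.8304 pm

(Intermediate values are shown rounded; full precision is carried through to the final answer.)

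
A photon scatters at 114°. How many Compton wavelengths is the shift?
1.4067 λ_C

The Compton shift formula is:
Δλ = λ_C(1 - cos θ)

Dividing both sides by λ_C:
Δλ/λ_C = 1 - cos θ

For θ = 114°:
Δλ/λ_C = 1 - cos(114°)
Δλ/λ_C = 1 - -0.4067
Δλ/λ_C = 1.4067

This means the shift is 1.4067 × λ_C = 3.4132 pm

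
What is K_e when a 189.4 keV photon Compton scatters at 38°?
13.7976 keV

By energy conservation: K_e = E_initial - E_final

First find the scattered photon energy:
Initial wavelength: λ = hc/E = 6.5462 pm
Compton shift: Δλ = λ_C(1 - cos(38°)) = 0.5144 pm
Final wavelength: λ' = 6.5462 + 0.5144 = 7.0605 pm
Final photon energy: E' = hc/λ' = 175.6024 keV

Electron kinetic energy:
K_e = E - E' = 189.4000 - 175.6024 = 13.7976 keV

(Intermediate values are shown rounded; full precision is carried through to the final answer.)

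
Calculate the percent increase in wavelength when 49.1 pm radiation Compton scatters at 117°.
7.1850%

Calculate the Compton shift:
Δλ = λ_C(1 - cos(117°))
Δλ = 2.4263 × (1 - cos(117°))
Δλ = 2.4263 × 1.4540
Δλ = 3.5278 pm

Percentage change:
(Δλ/λ₀) × 100 = (3.5278/49.1) × 100
= 7.1850%

(Intermediate values are shown rounded; full precision is carried through to the final answer.)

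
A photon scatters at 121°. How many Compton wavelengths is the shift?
1.5150 λ_C

The Compton shift formula is:
Δλ = λ_C(1 - cos θ)

Dividing both sides by λ_C:
Δλ/λ_C = 1 - cos θ

For θ = 121°:
Δλ/λ_C = 1 - cos(121°)
Δλ/λ_C = 1 - -0.5150
Δλ/λ_C = 1.5150

This means the shift is 1.5150 × λ_C = 3.6760 pm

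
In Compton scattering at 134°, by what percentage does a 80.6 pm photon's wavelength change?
5.1014%

Calculate the Compton shift:
Δλ = λ_C(1 - cos(134°))
Δλ = 2.4263 × (1 - cos(134°))
Δλ = 2.4263 × 1.6947
Δλ = 4.1118 pm

Percentage change:
(Δλ/λ₀) × 100 = (4.1118/80.6) × 100
= 5.1014%

(Intermediate values are shown rounded; full precision is carried through to the final answer.)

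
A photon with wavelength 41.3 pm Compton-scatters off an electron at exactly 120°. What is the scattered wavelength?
44.9395 pm

Using the Compton formula: λ' = λ + λ_C(1 − cos θ)

For θ = 120°, cos θ = -1/2 (exact) = -0.5000, so:
1 − cos 120° = 1 − (-1/2) = 1.5000

Δλ = λ_C × 1.5000 = 2.4263 × 1.5000 = 3.6395 pm

λ' = 41.3 + 3.6395 = 44.9395 pm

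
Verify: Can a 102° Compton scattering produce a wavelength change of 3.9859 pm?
No, inconsistent

Calculate the expected shift for θ = 102°:

Δλ_expected = λ_C(1 - cos(102°))
Δλ_expected = 2.4263 × (1 - cos(102°))
Δλ_expected = 2.4263 × 1.2079
Δλ_expected = 2.9308 pm

Given shift: 3.9859 pm
Expected shift: 2.9308 pm
Difference: 1.0551 pm

The values do not match. The given shift corresponds to θ ≈ 130.0°, not 102°.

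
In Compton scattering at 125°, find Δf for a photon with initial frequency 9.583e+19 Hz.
5.267e+19 Hz (decrease)

Convert frequency to wavelength (c = 299792458 m/s):
λ₀ = c/f₀ = 299792458/9.583e+19 = 3.1283779e-12 m = 3.1284 pm

Calculate Compton shift:
Δλ = λ_C(1 - cos(125°)) = 3.8180 pm

Final wavelength:
λ' = λ₀ + Δλ = 3.1284 + 3.8180 = 6.9464 pm

Final frequency:
f' = c/λ' = 299792458/6.9463626e-12 = 4.3158193e+19 Hz

Frequency shift (decrease):
Δf = f₀ - f' = 9.583e+19 - 4.3158193e+19 = 5.267e+19 Hz

(Intermediate values are shown rounded; full precision is carried through to the final answer.)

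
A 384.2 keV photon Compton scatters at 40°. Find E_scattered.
326.7279 keV

First convert energy to wavelength:
λ = hc/E, with hc ≈ 1239.842 keV·pm (i.e. 1239.842 eV·nm)

For E = 384.2 keV = 384200 eV:
λ = 1239.842 keV·pm / 384.2 keV
λ = 3.2271 pm

Calculate the Compton shift:
Δλ = λ_C(1 - cos(40°)) = 2.4263 × 0.2340
Δλ = 0.5676 pm

Final wavelength:
λ' = 3.2271 + 0.5676 = 3.7947 pm

Final energy:
E' = hc/λ' = 1239.842 / 3.7947 = 326.7279 keV

(Intermediate values are shown rounded; full precision is carried through to the final answer.)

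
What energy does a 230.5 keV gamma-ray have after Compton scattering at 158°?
123.3076 keV

First convert energy to wavelength:
λ = hc/E, with hc ≈ 1239.842 keV·pm (i.e. 1239.842 eV·nm)

For E = 230.5 keV = 230500 eV:
λ = 1239.842 keV·pm / 230.5 keV
λ = 5.3789 pm

Calculate the Compton shift:
Δλ = λ_C(1 - cos(158°)) = 2.4263 × 1.9272
Δλ = 4.6759 pm

Final wavelength:
λ' = 5.3789 + 4.6759 = 10.0549 pm

Final energy:
E' = hc/λ' = 1239.842 / 10.0549 = 123.3076 keV

(Intermediate values are shown rounded; full precision is carried through to the final answer.)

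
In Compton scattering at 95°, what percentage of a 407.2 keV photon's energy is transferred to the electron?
0.4642 (or 46.42%)

Calculate initial and final photon energies:

Initial: E₀ = 407.2 keV → λ₀ = 3.0448 pm
Compton shift: Δλ = 2.6378 pm
Final wavelength: λ' = 5.6826 pm
Final energy: E' = 218.1831 keV

Fractional energy loss:
(E₀ - E')/E₀ = (407.2000 - 218.1831)/407.2000
= 189.0169/407.2000
= 0.4642
= 46.42%

(Intermediate values are shown rounded; full precision is carried through to the final answer.)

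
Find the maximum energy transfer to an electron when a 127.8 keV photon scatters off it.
42.6112 keV

Maximum energy transfer occurs at θ = 180° (backscattering).

Initial photon: E₀ = 127.8 keV → λ₀ = 9.7014 pm

Maximum Compton shift (at 180°):
Δλ_max = 2λ_C = 2 × 2.4263 = 4.8526 pm

Final wavelength:
λ' = 9.7014 + 4.8526 = 14.5540 pm

Minimum photon energy (maximum energy to electron):
E'_min = hc/λ' = 85.1888 keV

Maximum electron kinetic energy:
K_max = E₀ - E'_min = 127.8000 - 85.1888 = 42.6112 keV

(Intermediate values are shown rounded; full precision is carried through to the final answer.)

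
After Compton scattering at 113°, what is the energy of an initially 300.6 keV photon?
165.3365 keV

First convert energy to wavelength:
λ = hc/E, with hc ≈ 1239.842 keV·pm (i.e. 1239.842 eV·nm)

For E = 300.6 keV = 300600 eV:
λ = 1239.842 keV·pm / 300.6 keV
λ = 4.1246 pm

Calculate the Compton shift:
Δλ = λ_C(1 - cos(113°)) = 2.4263 × 1.3907
Δλ = 3.3743 pm

Final wavelength:
λ' = 4.1246 + 3.3743 = 7.4989 pm

Final energy:
E' = hc/λ' = 1239.842 / 7.4989 = 165.3365 keV

(Intermediate values are shown rounded; full precision is carried through to the final answer.)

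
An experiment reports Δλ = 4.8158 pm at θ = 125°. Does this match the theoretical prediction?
No, inconsistent

Calculate the expected shift for θ = 125°:

Δλ_expected = λ_C(1 - cos(125°))
Δλ_expected = 2.4263 × (1 - cos(125°))
Δλ_expected = 2.4263 × 1.5736
Δλ_expected = 3.8180 pm

Given shift: 4.8158 pm
Expected shift: 3.8180 pm
Difference: 0.9978 pm

The values do not match. The given shift corresponds to θ ≈ 170.0°, not 125°.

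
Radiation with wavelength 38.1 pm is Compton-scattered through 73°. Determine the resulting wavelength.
39.8169 pm

Using the Compton scattering formula:
λ' = λ + Δλ = λ + λ_C(1 - cos θ)

Given:
- Initial wavelength λ = 38.1 pm
- Scattering angle θ = 73°
- Compton wavelength λ_C ≈ 2.4263 pm

Calculate the shift:
Δλ = 2.4263 × (1 - cos(73°))
Δλ = 2.4263 × 0.7076
Δλ = 1.7169 pm

Final wavelength:
λ' = 38.1 + 1.7169 = 39.8169 pm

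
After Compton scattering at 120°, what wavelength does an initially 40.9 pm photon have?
44.5395 pm

Using the Compton formula: λ' = λ + λ_C(1 − cos θ)

For θ = 120°, cos θ = -1/2 (exact) = -0.5000, so:
1 − cos 120° = 1 − (-1/2) = 1.5000

Δλ = λ_C × 1.5000 = 2.4263 × 1.5000 = 3.6395 pm

λ' = 40.9 + 3.6395 = 44.5395 pm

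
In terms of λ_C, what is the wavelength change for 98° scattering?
1.1392 λ_C

The Compton shift formula is:
Δλ = λ_C(1 - cos θ)

Dividing both sides by λ_C:
Δλ/λ_C = 1 - cos θ

For θ = 98°:
Δλ/λ_C = 1 - cos(98°)
Δλ/λ_C = 1 - -0.1392
Δλ/λ_C = 1.1392

This means the shift is 1.1392 × λ_C = 2.7640 pm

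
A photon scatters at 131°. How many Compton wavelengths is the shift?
1.6561 λ_C

The Compton shift formula is:
Δλ = λ_C(1 - cos θ)

Dividing both sides by λ_C:
Δλ/λ_C = 1 - cos θ

For θ = 131°:
Δλ/λ_C = 1 - cos(131°)
Δλ/λ_C = 1 - -0.6561
Δλ/λ_C = 1.6561

This means the shift is 1.6561 × λ_C = 4.0181 pm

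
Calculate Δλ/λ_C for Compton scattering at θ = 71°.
0.6744 λ_C

The Compton shift formula is:
Δλ = λ_C(1 - cos θ)

Dividing both sides by λ_C:
Δλ/λ_C = 1 - cos θ

For θ = 71°:
Δλ/λ_C = 1 - cos(71°)
Δλ/λ_C = 1 - 0.3256
Δλ/λ_C = 0.6744

This means the shift is 0.6744 × λ_C = 1.6364 pm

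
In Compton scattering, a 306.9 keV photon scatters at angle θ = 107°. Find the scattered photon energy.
172.7862 keV

First convert energy to wavelength:
λ = hc/E, with hc ≈ 1239.842 keV·pm (i.e. 1239.842 eV·nm)

For E = 306.9 keV = 306900 eV:
λ = 1239.842 keV·pm / 306.9 keV
λ = 4.0399 pm

Calculate the Compton shift:
Δλ = λ_C(1 - cos(107°)) = 2.4263 × 1.2924
Δλ = 3.1357 pm

Final wavelength:
λ' = 4.0399 + 3.1357 = 7.1756 pm

Final energy:
E' = hc/λ' = 1239.842 / 7.1756 = 172.7862 keV

(Intermediate values are shown rounded; full precision is carried through to the final answer.)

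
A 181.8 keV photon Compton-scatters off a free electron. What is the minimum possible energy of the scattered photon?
106.2197 keV (at θ = 180°)

The scattered photon has minimum energy when its wavelength is maximum, i.e., when the Compton shift Δλ = λ_C(1 − cos θ) is maximum. This occurs at θ = 180° (backscattering), giving Δλ_max = 2λ_C = 4.8526 pm.

Initial wavelength: λ₀ = hc/E₀ = 6.8198 pm
Maximum final wavelength: λ'_max = λ₀ + 2λ_C = 6.8198 + 4.8526 = 11.6724 pm
Minimum final energy: E'_min = hc/λ'_max = 106.2197 keV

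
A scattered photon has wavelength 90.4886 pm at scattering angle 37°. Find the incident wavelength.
90.0000 pm

From λ' = λ + Δλ, we have λ = λ' - Δλ

First calculate the Compton shift:
Δλ = λ_C(1 - cos θ)
Δλ = 2.4263 × (1 - cos(37°))
Δλ = 2.4263 × 0.2014
Δλ = 0.4886 pm

Initial wavelength:
λ = λ' - Δλ
λ = 90.4886 - 0.4886
λ = 90.0000 pm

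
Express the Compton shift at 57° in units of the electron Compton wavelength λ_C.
0.4554 λ_C

The Compton shift formula is:
Δλ = λ_C(1 - cos θ)

Dividing both sides by λ_C:
Δλ/λ_C = 1 - cos θ

For θ = 57°:
Δλ/λ_C = 1 - cos(57°)
Δλ/λ_C = 1 - 0.5446
Δλ/λ_C = 0.4554

This means the shift is 0.4554 × λ_C = 1.1048 pm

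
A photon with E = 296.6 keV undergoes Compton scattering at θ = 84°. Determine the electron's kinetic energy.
101.4376 keV

By energy conservation: K_e = E_initial - E_final

First find the scattered photon energy:
Initial wavelength: λ = hc/E = 4.1802 pm
Compton shift: Δλ = λ_C(1 - cos(84°)) = 2.1727 pm
Final wavelength: λ' = 4.1802 + 2.1727 = 6.3529 pm
Final photon energy: E' = hc/λ' = 195.1624 keV

Electron kinetic energy:
K_e = E - E' = 296.6000 - 195.1624 = 101.4376 keV

(Intermediate values are shown rounded; full precision is carried through to the final answer.)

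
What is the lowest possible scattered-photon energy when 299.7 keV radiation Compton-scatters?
137.9201 keV (at θ = 180°)

The scattered photon has minimum energy when its wavelength is maximum, i.e., when the Compton shift Δλ = λ_C(1 − cos θ) is maximum. This occurs at θ = 180° (backscattering), giving Δλ_max = 2λ_C = 4.8526 pm.

Initial wavelength: λ₀ = hc/E₀ = 4.1369 pm
Maximum final wavelength: λ'_max = λ₀ + 2λ_C = 4.1369 + 4.8526 = 8.9896 pm
Minimum final energy: E'_min = hc/λ'_max = 137.9201 keV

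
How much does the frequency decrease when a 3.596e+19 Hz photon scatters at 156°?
1.286e+19 Hz (decrease)

Convert frequency to wavelength (c = 299792458 m/s):
λ₀ = c/f₀ = 299792458/3.596e+19 = 8.3368314e-12 m = 8.3368 pm

Calculate Compton shift:
Δλ = λ_C(1 - cos(156°)) = 4.6429 pm

Final wavelength:
λ' = λ₀ + Δλ = 8.3368 + 4.6429 = 12.9797 pm

Final frequency:
f' = c/λ' = 299792458/1.2979686e-11 = 2.3097049e+19 Hz

Frequency shift (decrease):
Δf = f₀ - f' = 3.596e+19 - 2.3097049e+19 = 1.286e+19 Hz

(Intermediate values are shown rounded; full precision is carried through to the final answer.)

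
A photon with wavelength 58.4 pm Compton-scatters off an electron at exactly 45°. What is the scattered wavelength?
59.1106 pm

Using the Compton formula: λ' = λ + λ_C(1 − cos θ)

For θ = 45°, cos θ = √2/2 (exact) ≈ 0.7071, so:
1 − cos 45° = 1 − (√2/2) ≈ 0.2929

Δλ = λ_C × 0.2929 = 2.4263 × 0.2929 = 0.7106 pm

λ' = 58.4 + 0.7106 = 59.1106 pm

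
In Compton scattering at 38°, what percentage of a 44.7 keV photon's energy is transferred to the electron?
0.0182 (or 1.82%)

Calculate initial and final photon energies:

Initial: E₀ = 44.7 keV → λ₀ = 27.7370 pm
Compton shift: Δλ = 0.5144 pm
Final wavelength: λ' = 28.2513 pm
Final energy: E' = 43.8862 keV

Fractional energy loss:
(E₀ - E')/E₀ = (44.7000 - 43.8862)/44.7000
= 0.8138/44.7000
= 0.0182
= 1.82%

(Intermediate values are shown rounded; full precision is carried through to the final answer.)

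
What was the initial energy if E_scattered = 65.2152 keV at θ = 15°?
65.5000 keV

Convert final energy to wavelength (hc ≈ 1239.842 keV·pm):
λ' = hc/E' = 1239.842 / 65.2152 = 19.0115 pm

Calculate the Compton shift:
Δλ = λ_C(1 - cos(15°))
Δλ = 2.4263 × (1 - cos(15°))
Δλ = 0.0827 pm

Initial wavelength:
λ = λ' - Δλ = 19.0115 - 0.0827 = 18.9289 pm

Initial energy:
E = hc/λ = 1239.842 / 18.9289 = 65.5000 keV

(Intermediate values are shown rounded; full precision is carried through to the final answer.)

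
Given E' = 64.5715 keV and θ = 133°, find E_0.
82.0000 keV

Convert final energy to wavelength (hc ≈ 1239.842 keV·pm):
λ' = hc/E' = 1239.842 / 64.5715 = 19.2011 pm

Calculate the Compton shift:
Δλ = λ_C(1 - cos(133°))
Δλ = 2.4263 × (1 - cos(133°))
Δλ = 4.0810 pm

Initial wavelength:
λ = λ' - Δλ = 19.2011 - 4.0810 = 15.1200 pm

Initial energy:
E = hc/λ = 1239.842 / 15.1200 = 82.0000 keV

(Intermediate values are shown rounded; full precision is carried through to the final answer.)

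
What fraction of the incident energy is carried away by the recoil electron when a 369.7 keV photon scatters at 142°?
0.5640 (or 56.40%)

Calculate initial and final photon energies:

Initial: E₀ = 369.7 keV → λ₀ = 3.3536 pm
Compton shift: Δλ = 4.3383 pm
Final wavelength: λ' = 7.6919 pm
Final energy: E' = 161.1877 keV

Fractional energy loss:
(E₀ - E')/E₀ = (369.7000 - 161.1877)/369.7000
= 208.5123/369.7000
= 0.5640
= 56.40%

(Intermediate values are shown rounded; full precision is carried through to the final answer.)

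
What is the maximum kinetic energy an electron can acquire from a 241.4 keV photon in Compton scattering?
117.2751 keV

Maximum energy transfer occurs at θ = 180° (backscattering).

Initial photon: E₀ = 241.4 keV → λ₀ = 5.1360 pm

Maximum Compton shift (at 180°):
Δλ_max = 2λ_C = 2 × 2.4263 = 4.8526 pm

Final wavelength:
λ' = 5.1360 + 4.8526 = 9.9887 pm

Minimum photon energy (maximum energy to electron):
E'_min = hc/λ' = 124.1249 keV

Maximum electron kinetic energy:
K_max = E₀ - E'_min = 241.4000 - 124.1249 = 117.2751 keV

(Intermediate values are shown rounded; full precision is carried through to the final answer.)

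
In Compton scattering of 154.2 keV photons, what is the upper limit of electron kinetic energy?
58.0368 keV

Maximum energy transfer occurs at θ = 180° (backscattering).

Initial photon: E₀ = 154.2 keV → λ₀ = 8.0405 pm

Maximum Compton shift (at 180°):
Δλ_max = 2λ_C = 2 × 2.4263 = 4.8526 pm

Final wavelength:
λ' = 8.0405 + 4.8526 = 12.8931 pm

Minimum photon energy (maximum energy to electron):
E'_min = hc/λ' = 96.1632 keV

Maximum electron kinetic energy:
K_max = E₀ - E'_min = 154.2000 - 96.1632 = 58.0368 keV

(Intermediate values are shown rounded; full precision is carried through to the final answer.)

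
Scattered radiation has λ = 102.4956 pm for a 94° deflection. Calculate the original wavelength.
99.9000 pm

From λ' = λ + Δλ, we have λ = λ' - Δλ

First calculate the Compton shift:
Δλ = λ_C(1 - cos θ)
Δλ = 2.4263 × (1 - cos(94°))
Δλ = 2.4263 × 1.0698
Δλ = 2.5956 pm

Initial wavelength:
λ = λ' - Δλ
λ = 102.4956 - 2.5956
λ = 99.9000 pm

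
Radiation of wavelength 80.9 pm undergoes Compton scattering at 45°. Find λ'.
81.6106 pm

Using the Compton formula: λ' = λ + λ_C(1 − cos θ)

For θ = 45°, cos θ = √2/2 (exact) ≈ 0.7071, so:
1 − cos 45° = 1 − (√2/2) ≈ 0.2929

Δλ = λ_C × 0.2929 = 2.4263 × 0.2929 = 0.7106 pm

λ' = 80.9 + 0.7106 = 81.6106 pm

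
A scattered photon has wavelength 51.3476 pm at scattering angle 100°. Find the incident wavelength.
48.5000 pm

From λ' = λ + Δλ, we have λ = λ' - Δλ

First calculate the Compton shift:
Δλ = λ_C(1 - cos θ)
Δλ = 2.4263 × (1 - cos(100°))
Δλ = 2.4263 × 1.1736
Δλ = 2.8476 pm

Initial wavelength:
λ = λ' - Δλ
λ = 51.3476 - 2.8476
λ = 48.5000 pm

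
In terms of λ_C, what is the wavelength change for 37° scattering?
0.2014 λ_C

The Compton shift formula is:
Δλ = λ_C(1 - cos θ)

Dividing both sides by λ_C:
Δλ/λ_C = 1 - cos θ

For θ = 37°:
Δλ/λ_C = 1 - cos(37°)
Δλ/λ_C = 1 - 0.7986
Δλ/λ_C = 0.2014

This means the shift is 0.2014 × λ_C = 0.4886 pm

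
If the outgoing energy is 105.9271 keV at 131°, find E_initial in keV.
161.3000 keV

Convert final energy to wavelength (hc ≈ 1239.842 keV·pm):
λ' = hc/E' = 1239.842 / 105.9271 = 11.7047 pm

Calculate the Compton shift:
Δλ = λ_C(1 - cos(131°))
Δλ = 2.4263 × (1 - cos(131°))
Δλ = 4.0181 pm

Initial wavelength:
λ = λ' - Δλ = 11.7047 - 4.0181 = 7.6866 pm

Initial energy:
E = hc/λ = 1239.842 / 7.6866 = 161.3000 keV

(Intermediate values are shown rounded; full precision is carried through to the final answer.)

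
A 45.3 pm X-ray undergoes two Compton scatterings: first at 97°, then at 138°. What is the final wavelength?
52.2514 pm

Apply Compton shift twice:

First scattering at θ₁ = 97°:
Δλ₁ = λ_C(1 - cos(97°))
Δλ₁ = 2.4263 × 1.1219
Δλ₁ = 2.7220 pm

After first scattering:
λ₁ = 45.3 + 2.7220 = 48.0220 pm

Second scattering at θ₂ = 138°:
Δλ₂ = λ_C(1 - cos(138°))
Δλ₂ = 2.4263 × 1.7431
Δλ₂ = 4.2294 pm

Final wavelength:
λ₂ = 48.0220 + 4.2294 = 52.2514 pm

Total shift: Δλ_total = 2.7220 + 4.2294 = 6.9514 pm

(Intermediate values are shown rounded; full precision is carried through to the final answer.)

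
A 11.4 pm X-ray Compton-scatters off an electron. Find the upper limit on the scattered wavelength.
16.2526 pm (at θ = 180°)

The Compton shift is Δλ = λ_C(1 − cos θ).

Since cos θ ranges from −1 to 1, the factor (1 − cos θ) ranges from 0 to 2; the maximum shift occurs at θ = 180° (backscattering):
Δλ_max = 2λ_C = 2 × 2.4263 pm = 4.8526 pm

Maximum scattered wavelength:
λ'_max = λ₀ + Δλ_max = 11.4 + 4.8526 = 16.2526 pm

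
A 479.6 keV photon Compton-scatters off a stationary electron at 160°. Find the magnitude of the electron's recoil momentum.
3.4312e-22 kg·m/s

The electron is initially at rest, so by conservation of momentum:
p⃗_e = p⃗₀ − p⃗'  (incident photon momentum minus scattered photon momentum)

Photon momentum magnitudes (p = h/λ = E/c):
λ₀ = hc/E₀ = 2.5852 pm → p₀ = h/λ₀ = 2.5631e-22 kg·m/s
Δλ = λ_C(1 − cos 160°) = 4.7063 pm
λ' = 7.2915 pm → p' = h/λ' = 9.0874e-23 kg·m/s

The scattered photon makes angle θ = 160° with the incident direction, so by the law of cosines:
|p⃗_e|² = p₀² + p'² − 2p₀p'cos θ
|p⃗_e|² = (2.5631e-22)² + (9.0874e-23)² − 2·2.5631e-22·9.0874e-23·cos(160°)
|p⃗_e| = 3.4312e-22 kg·m/s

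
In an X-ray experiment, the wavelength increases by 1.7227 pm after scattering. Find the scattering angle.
73.14°

From the Compton formula Δλ = λ_C(1 - cos θ), we can solve for θ:

cos θ = 1 - Δλ/λ_C

Given:
- Δλ = 1.7227 pm
- λ_C = h/(m_e·c) ≈ 2.42631024 pm

cos θ = 1 - 1.7227/2.42631024
cos θ = 1 - 0.710008
cos θ = 0.289992

θ = arccos(0.289992)
θ = 73.14°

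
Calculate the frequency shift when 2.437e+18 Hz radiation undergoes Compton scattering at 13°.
1.231e+15 Hz (decrease)

Convert frequency to wavelength (c = 299792458 m/s):
λ₀ = c/f₀ = 299792458/2.437e+18 = 1.2301701e-10 m = 123.0170 pm

Calculate Compton shift:
Δλ = λ_C(1 - cos(13°)) = 0.0622 pm

Final wavelength:
λ' = λ₀ + Δλ = 123.0170 + 0.0622 = 123.0792 pm

Final frequency:
f' = c/λ' = 299792458/1.2307920e-10 = 2.4357687e+18 Hz

Frequency shift (decrease):
Δf = f₀ - f' = 2.437e+18 - 2.4357687e+18 = 1.231e+15 Hz

(Intermediate values are shown rounded; full precision is carried through to the final answer.)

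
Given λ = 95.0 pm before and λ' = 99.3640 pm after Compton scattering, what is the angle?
143.00°

First find the wavelength shift:
Δλ = λ' - λ = 99.3640 - 95.0 = 4.3640 pm

Using Δλ = λ_C(1 - cos θ), with λ_C = h/(m_e·c) ≈ 2.42631024 pm:
cos θ = 1 - Δλ/λ_C
cos θ = 1 - 4.3640/2.42631024
cos θ = -0.798616

θ = arccos(-0.798616)
θ = 143.00°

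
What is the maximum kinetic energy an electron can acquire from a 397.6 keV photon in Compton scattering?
242.0546 keV

Maximum energy transfer occurs at θ = 180° (backscattering).

Initial photon: E₀ = 397.6 keV → λ₀ = 3.1183 pm

Maximum Compton shift (at 180°):
Δλ_max = 2λ_C = 2 × 2.4263 = 4.8526 pm

Final wavelength:
λ' = 3.1183 + 4.8526 = 7.9709 pm

Minimum photon energy (maximum energy to electron):
E'_min = hc/λ' = 155.5454 keV

Maximum electron kinetic energy:
K_max = E₀ - E'_min = 397.6000 - 155.5454 = 242.0546 keV

(Intermediate values are shown rounded; full precision is carried through to the final answer.)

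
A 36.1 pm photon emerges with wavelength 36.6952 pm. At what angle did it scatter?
41.00°

First find the wavelength shift:
Δλ = λ' - λ = 36.6952 - 36.1 = 0.5952 pm

Using Δλ = λ_C(1 - cos θ), with λ_C = h/(m_e·c) ≈ 2.42631024 pm:
cos θ = 1 - Δλ/λ_C
cos θ = 1 - 0.5952/2.42631024
cos θ = 0.754689

θ = arccos(0.754689)
θ = 41.00°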